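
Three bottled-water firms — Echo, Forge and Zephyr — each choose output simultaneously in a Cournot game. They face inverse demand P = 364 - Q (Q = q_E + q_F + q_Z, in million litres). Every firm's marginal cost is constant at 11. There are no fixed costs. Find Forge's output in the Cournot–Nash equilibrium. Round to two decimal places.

88.25

Each firm earns π_i = (364 - Q)q_i - 11q_i.
First-order condition (treating rivals' output as given): 353 - 2q_i - Σ_{j≠i} q_j = 0.
By symmetry each firm produces the same amount; substituting Σ_{j≠i} q_j = 2q_i yields q_i = 353/4.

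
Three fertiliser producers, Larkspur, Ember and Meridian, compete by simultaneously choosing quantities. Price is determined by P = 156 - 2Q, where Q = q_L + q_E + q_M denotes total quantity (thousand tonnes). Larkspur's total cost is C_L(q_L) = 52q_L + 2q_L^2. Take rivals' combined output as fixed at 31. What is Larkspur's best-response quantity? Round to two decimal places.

With rivals' combined output fixed at 31, Larkspur's profit is π_L = (156 - 2·31 - 2q_L)q_L - (52q_L + 2q_L²) = (94 - 2q_L)q_L - (52q_L + 2q_L²).
∂π_L/∂q_L = 42 - 8q_L = 0, so q_L = 21/4.

5.25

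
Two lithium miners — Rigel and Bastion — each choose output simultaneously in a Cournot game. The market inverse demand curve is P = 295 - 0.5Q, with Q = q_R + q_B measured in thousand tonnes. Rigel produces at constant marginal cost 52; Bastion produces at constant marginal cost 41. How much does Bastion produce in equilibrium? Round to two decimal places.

176.67

Rigel's profit: π_R = (295 - 0.5Q)q_R - (52q_R). Setting ∂π_R/∂q_R = 0: 243 - q_R - (1/2)(q_B) = 0.
Bastion's profit: π_B = (295 - 0.5Q)q_B - (41q_B). Setting ∂π_B/∂q_B = 0: 254 - q_B - (1/2)(q_R) = 0.
Best responses: q_R = (243 - (1/2)q_B), q_B = (254 - (1/2)q_R).
Substituting one into the other gives q_R = 464/3 and q_B = 530/3.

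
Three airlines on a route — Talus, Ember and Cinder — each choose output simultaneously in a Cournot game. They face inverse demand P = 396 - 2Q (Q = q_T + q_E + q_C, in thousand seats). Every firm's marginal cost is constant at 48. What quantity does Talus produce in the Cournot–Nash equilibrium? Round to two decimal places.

43.50

A representative firm's profit is π_i = q_i(396 - 2Q) - 48q_i.
Setting ∂π_i/∂q_i = 0 with rivals' quantities fixed: 348 - 4q_i - 2·Σ_{j≠i} q_j = 0.
By symmetry each firm produces the same amount; substituting Σ_{j≠i} q_j = 2q_i yields q_i = 348/8 = 87/2.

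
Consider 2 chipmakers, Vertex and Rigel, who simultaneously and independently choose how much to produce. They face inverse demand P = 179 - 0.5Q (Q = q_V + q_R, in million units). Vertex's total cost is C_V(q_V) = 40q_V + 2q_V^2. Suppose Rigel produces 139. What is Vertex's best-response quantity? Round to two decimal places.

13.90

With the rival's output fixed at 139, Vertex's profit is π_V = (179 - (1/2)·139 - (1/2)q_V)q_V - (40q_V + 2q_V²) = (219/2 - (1/2)q_V)q_V - (40q_V + 2q_V²).
∂π_V/∂q_V = 139/2 - 5q_V = 0, so q_V = 139/10.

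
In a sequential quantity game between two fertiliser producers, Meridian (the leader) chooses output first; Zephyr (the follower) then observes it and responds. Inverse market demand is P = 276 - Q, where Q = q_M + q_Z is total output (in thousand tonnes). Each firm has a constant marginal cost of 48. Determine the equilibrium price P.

105

The follower Zephyr best-responds to any q_M: π_Z = (276 - Q)q_Z - 48q_Z.
Setting the follower's marginal profit to zero, 228 - q_M - 2q_Z = 0, i.e. q_Z = (228 - q_M)/2.
Meridian substitutes q_Z(q_M) into its own profit: π_M = q_M(276 - q_M - (228 - q_M)/2) - 48q_M = (162 - (1/2)q_M)q_M - 48q_M.
The leader's first-order condition 114 - q_M = 0 yields q_M = 114.
Then q_Z = (228 - 114)/2 = 57.
Total output Q = 171, so price P = 276 - 171 = 105.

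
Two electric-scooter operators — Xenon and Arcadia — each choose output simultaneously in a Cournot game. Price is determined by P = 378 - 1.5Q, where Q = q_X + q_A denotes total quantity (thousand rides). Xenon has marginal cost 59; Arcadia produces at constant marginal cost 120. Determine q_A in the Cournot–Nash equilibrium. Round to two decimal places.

43.78

Xenon's profit: π_X = (378 - 1.5Q)q_X - (59q_X). Setting ∂π_X/∂q_X = 0: 319 - 3q_X - (3/2)(q_A) = 0.
Arcadia's profit: π_A = (378 - 1.5Q)q_A - (120q_A). Setting ∂π_A/∂q_A = 0: 258 - 3q_A - (3/2)(q_X) = 0.
Best responses: q_X = (319 - (3/2)q_A)/3, q_A = (258 - (3/2)q_X)/3.
Solving the pair: q_X = 760/9, q_A = 394/9.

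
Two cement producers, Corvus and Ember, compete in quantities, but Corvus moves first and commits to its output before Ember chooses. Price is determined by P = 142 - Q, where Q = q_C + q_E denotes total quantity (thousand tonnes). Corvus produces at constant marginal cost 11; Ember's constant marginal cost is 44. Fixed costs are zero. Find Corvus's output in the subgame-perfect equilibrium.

82

The follower Ember best-responds to any q_C: π_E = (142 - Q)q_E - 44q_E.
∂π_E/∂q_E = 98 - q_C - 2q_E = 0 gives the reaction function q_E = (98 - q_C)/2.
The leader anticipates this reaction. Substituting into P = 142 - Q gives P = 93 - (1/2)q_C, so π_C = (93 - (1/2)q_C)q_C - 11q_C.
The leader's first-order condition 82 - q_C = 0 yields q_C = 82.
Then q_E = (98 - 82)/2 = 8.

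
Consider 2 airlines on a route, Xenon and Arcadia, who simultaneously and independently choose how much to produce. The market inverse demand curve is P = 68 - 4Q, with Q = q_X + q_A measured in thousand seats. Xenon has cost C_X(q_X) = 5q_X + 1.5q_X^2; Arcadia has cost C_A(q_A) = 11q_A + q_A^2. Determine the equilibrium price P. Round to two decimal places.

34.94

Xenon's profit: π_X = (68 - 4Q)q_X - (5q_X + (3/2)q_X²). Setting ∂π_X/∂q_X = 0: 63 - 11q_X - 4(q_A) = 0.
Arcadia's profit: π_A = (68 - 4Q)q_A - (11q_A + q_A²). Setting ∂π_A/∂q_A = 0: 57 - 10q_A - 4(q_X) = 0.
So q_X = (63 - 4q_A)/11 and q_A = (57 - 4q_X)/10.
Solving the pair: q_X = 201/47, q_A = 375/94.
Total output Q = 777/94, so price P = 68 - 4·(777/94) = 1642/47.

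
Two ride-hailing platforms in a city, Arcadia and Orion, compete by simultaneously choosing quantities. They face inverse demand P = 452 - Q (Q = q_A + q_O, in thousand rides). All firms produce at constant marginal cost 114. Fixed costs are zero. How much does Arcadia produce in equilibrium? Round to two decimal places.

Each firm earns π_i = (452 - Q)q_i - 114q_i.
Setting ∂π_i/∂q_i = 0 with rivals' quantities fixed: 338 - 2q_i - q_j = 0.
With identical firms every q_j equals q_i, so q_j = q_i and 338 = 3q_i, giving q_i = 338/3.

112.67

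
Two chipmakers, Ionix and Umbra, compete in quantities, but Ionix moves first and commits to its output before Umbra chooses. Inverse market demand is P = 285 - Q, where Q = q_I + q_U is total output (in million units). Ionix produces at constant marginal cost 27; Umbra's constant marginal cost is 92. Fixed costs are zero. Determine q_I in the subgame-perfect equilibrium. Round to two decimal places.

The follower Umbra best-responds to any q_I: π_U = (285 - Q)q_U - 92q_U.
Setting the follower's marginal profit to zero, 193 - q_I - 2q_U = 0, i.e. q_U = (193 - q_I)/2.
Ionix substitutes q_U(q_I) into its own profit: π_I = q_I(285 - q_I - (193 - q_I)/2) - 27q_I = (377/2 - (1/2)q_I)q_I - 27q_I.
The leader's first-order condition 323/2 - q_I = 0 yields q_I = 323/2.
Then q_U = (193 - 323/2)/2 = 63/4.

161.50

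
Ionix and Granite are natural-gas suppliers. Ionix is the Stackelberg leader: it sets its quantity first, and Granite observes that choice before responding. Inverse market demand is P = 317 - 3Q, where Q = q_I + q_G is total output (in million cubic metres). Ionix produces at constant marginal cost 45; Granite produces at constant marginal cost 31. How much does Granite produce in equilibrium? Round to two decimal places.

26.17

The follower Granite best-responds to any q_I: π_G = (317 - 3Q)q_G - 31q_G.
∂π_G/∂q_G = 286 - 3q_I - 6q_G = 0 gives the reaction function q_G = (286 - 3q_I)/6.
The leader anticipates this reaction. Substituting into P = 317 - 3Q gives P = 174 - (3/2)q_I, so π_I = (174 - (3/2)q_I)q_I - 45q_I.
Leader FOC: 129 - 3q_I = 0, so q_I = 43.
Then q_G = (286 - 3·43)/6 = 157/6.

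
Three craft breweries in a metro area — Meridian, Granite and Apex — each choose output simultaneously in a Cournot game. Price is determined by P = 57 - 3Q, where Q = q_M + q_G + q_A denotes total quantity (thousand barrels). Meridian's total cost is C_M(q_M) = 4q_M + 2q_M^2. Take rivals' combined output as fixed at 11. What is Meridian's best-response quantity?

2

With rivals' combined output fixed at 11, Meridian's profit is π_M = (57 - 3·11 - 3q_M)q_M - (4q_M + 2q_M²) = (24 - 3q_M)q_M - (4q_M + 2q_M²).
∂π_M/∂q_M = 20 - 10q_M = 0, so q_M = 2.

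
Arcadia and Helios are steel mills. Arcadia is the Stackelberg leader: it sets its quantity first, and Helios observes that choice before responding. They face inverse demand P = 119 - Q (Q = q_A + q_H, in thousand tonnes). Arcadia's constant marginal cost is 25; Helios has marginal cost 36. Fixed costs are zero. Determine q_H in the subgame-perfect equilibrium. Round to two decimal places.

15.25

Solve by backward induction. Given q_A, the follower Helios maximises π_H = (119 - q_A - q_H)q_H - 36q_H.
Setting the follower's marginal profit to zero, 83 - q_A - 2q_H = 0, i.e. q_H = (83 - q_A)/2.
The leader anticipates this reaction. Substituting into P = 119 - Q gives P = 155/2 - (1/2)q_A, so π_A = (155/2 - (1/2)q_A)q_A - 25q_A.
The leader's first-order condition 105/2 - q_A = 0 yields q_A = 105/2.
Then q_H = (83 - 105/2)/2 = 61/4.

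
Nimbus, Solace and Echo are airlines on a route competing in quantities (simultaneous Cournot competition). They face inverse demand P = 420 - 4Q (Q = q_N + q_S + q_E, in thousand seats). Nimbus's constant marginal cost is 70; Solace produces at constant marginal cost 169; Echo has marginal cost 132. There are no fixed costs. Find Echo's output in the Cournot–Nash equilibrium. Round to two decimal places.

Nimbus's profit: π_N = (420 - 4Q)q_N - (70q_N). Setting ∂π_N/∂q_N = 0: 350 - 8q_N - 4(q_S + q_E) = 0.
Solace's first-order condition: 251 - 8q_S - 4(q_N + q_E) = 0.
Echo's first-order condition: 288 - 8q_E - 4(q_N + q_S) = 0.
Adding the 3 conditions: 889 − 8Q − 8Q = 0, i.e. Q = 889/16.
Back-substituting: q_N = (350 − 889/4)/4 = 511/16, q_S = (251 − 889/4)/4 = 115/16, q_E = (288 − 889/4)/4 = 263/16.

16.44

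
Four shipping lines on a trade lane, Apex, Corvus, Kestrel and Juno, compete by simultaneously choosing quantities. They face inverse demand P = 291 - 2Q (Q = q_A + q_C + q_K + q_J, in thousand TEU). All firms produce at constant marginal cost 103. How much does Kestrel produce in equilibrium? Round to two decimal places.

18.80

Each firm earns π_i = (291 - 2Q)q_i - 103q_i.
Setting ∂π_i/∂q_i = 0 with rivals' quantities fixed: 188 - 4q_i - 2·Σ_{j≠i} q_j = 0.
With identical firms every q_j equals q_i, so Σ_{j≠i} q_j = 3q_i and 188 = 10q_i, giving q_i = 94/5.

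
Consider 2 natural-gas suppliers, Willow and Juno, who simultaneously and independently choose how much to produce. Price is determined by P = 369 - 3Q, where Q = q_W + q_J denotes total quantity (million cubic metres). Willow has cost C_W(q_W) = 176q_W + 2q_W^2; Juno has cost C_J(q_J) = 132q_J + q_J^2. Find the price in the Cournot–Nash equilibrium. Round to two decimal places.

258.13

Willow's profit: π_W = (369 - 3Q)q_W - (176q_W + 2q_W²). Setting ∂π_W/∂q_W = 0: 193 - 10q_W - 3(q_J) = 0.
Juno's first-order condition: 237 - 8q_J - 3(q_W) = 0.
Rearranging gives the reaction functions q_W = (193 - 3q_J)/10 and q_J = (237 - 3q_W)/8.
Solving the pair: q_W = 833/71, q_J = 1791/71.
Total output Q = 36.9577, so price P = 369 - 3·36.9577 = 258.1268.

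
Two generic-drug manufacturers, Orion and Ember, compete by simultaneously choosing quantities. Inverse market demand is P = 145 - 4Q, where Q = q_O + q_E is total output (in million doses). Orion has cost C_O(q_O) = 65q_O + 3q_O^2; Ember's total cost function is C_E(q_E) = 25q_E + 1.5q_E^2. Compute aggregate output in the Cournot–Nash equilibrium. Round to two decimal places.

12.75

Orion's profit: π_O = (145 - 4Q)q_O - (65q_O + 3q_O²). Setting ∂π_O/∂q_O = 0: 80 - 14q_O - 4(q_E) = 0.
Ember's profit: π_E = (145 - 4Q)q_E - (25q_E + (3/2)q_E²). Setting ∂π_E/∂q_E = 0: 120 - 11q_E - 4(q_O) = 0.
Best responses: q_O = (80 - 4q_E)/14, q_E = (120 - 4q_O)/11.
Substituting one into the other gives q_O = 200/69 and q_E = 680/69.
Total output Q = 200/69 + 680/69 = 880/69.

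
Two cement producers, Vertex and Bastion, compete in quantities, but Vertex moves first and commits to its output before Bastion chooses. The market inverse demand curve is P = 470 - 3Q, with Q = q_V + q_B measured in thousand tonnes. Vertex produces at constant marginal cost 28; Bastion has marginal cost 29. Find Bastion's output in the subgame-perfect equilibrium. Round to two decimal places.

36.58

Solve by backward induction. Given q_V, the follower Bastion maximises π_B = (470 - 3q_V - 3q_B)q_B - 29q_B.
Setting the follower's marginal profit to zero, 441 - 3q_V - 6q_B = 0, i.e. q_B = (441 - 3q_V)/6.
Vertex substitutes q_B(q_V) into its own profit: π_V = q_V(470 - 3q_V - (441 - 3q_V)/2) - 28q_V = (499/2 - (3/2)q_V)q_V - 28q_V.
Maximising: ∂π_V/∂q_V = 443/2 - 3q_V = 0, giving q_V = 443/6.
Then q_B = (441 - 3·(443/6))/6 = 439/12.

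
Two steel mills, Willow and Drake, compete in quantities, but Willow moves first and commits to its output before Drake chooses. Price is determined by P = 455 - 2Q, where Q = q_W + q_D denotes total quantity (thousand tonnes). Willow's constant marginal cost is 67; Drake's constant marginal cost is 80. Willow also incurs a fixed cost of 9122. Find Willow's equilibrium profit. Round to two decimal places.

928.06

The follower Drake best-responds to any q_W: π_D = (455 - 2Q)q_D - 80q_D.
∂π_D/∂q_D = 375 - 2q_W - 4q_D = 0 gives the reaction function q_D = (375 - 2q_W)/4.
The leader anticipates this reaction. Substituting into P = 455 - 2Q gives P = 535/2 - q_W, so π_W = (535/2 - q_W)q_W - 67q_W.
The leader's first-order condition 401/2 - 2q_W = 0 yields q_W = 401/4.
Then q_D = (375 - 2·(401/4))/4 = 349/8.
Price P = 455 - 2·(1151/8) = 669/4.
Willow's profit: (669/4 - 67)·(401/4) - 9122 = 928.0625.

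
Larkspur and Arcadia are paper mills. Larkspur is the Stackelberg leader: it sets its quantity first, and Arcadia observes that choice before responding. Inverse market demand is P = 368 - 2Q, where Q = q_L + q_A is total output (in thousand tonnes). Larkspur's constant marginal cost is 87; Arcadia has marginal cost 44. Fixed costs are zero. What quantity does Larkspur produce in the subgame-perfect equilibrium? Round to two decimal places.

59.50

The follower Arcadia best-responds to any q_L: π_A = (368 - 2Q)q_A - 44q_A.
∂π_A/∂q_A = 324 - 2q_L - 4q_A = 0 gives the reaction function q_A = (324 - 2q_L)/4.
The leader anticipates this reaction. Substituting into P = 368 - 2Q gives P = 206 - q_L, so π_L = (206 - q_L)q_L - 87q_L.
The leader's first-order condition 119 - 2q_L = 0 yields q_L = 119/2.
Then q_A = (324 - 2·(119/2))/4 = 205/4.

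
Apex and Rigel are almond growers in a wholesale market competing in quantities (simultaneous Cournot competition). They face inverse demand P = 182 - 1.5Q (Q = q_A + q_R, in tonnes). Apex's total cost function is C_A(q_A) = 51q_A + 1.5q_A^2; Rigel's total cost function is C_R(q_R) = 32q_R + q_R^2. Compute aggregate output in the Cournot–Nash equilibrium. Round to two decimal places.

Apex's profit: π_A = (182 - 1.5Q)q_A - (51q_A + (3/2)q_A²). Setting ∂π_A/∂q_A = 0: 131 - 6q_A - (3/2)(q_R) = 0.
Rigel's profit: π_R = (182 - 1.5Q)q_R - (32q_R + q_R²). Setting ∂π_R/∂q_R = 0: 150 - 5q_R - (3/2)(q_A) = 0.
So q_A = (131 - (3/2)q_R)/6 and q_R = (150 - (3/2)q_A)/5.
Solving the pair: q_A = 1720/111, q_R = 938/37.
Total output Q = 1720/111 + 938/37 = 40.8468.

40.85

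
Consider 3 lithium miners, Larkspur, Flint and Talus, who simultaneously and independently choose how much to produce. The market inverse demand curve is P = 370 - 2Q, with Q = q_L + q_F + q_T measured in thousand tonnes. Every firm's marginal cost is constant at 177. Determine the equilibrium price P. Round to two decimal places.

225.25

Each firm earns π_i = (370 - 2Q)q_i - 177q_i.
First-order condition (treating rivals' output as given): 193 - 4q_i - 2·Σ_{j≠i} q_j = 0.
By symmetry each firm produces the same amount; substituting Σ_{j≠i} q_j = 2q_i yields q_i = 193/8.
Total output Q = 579/8, so price P = 370 - 2·(579/8) = 901/4.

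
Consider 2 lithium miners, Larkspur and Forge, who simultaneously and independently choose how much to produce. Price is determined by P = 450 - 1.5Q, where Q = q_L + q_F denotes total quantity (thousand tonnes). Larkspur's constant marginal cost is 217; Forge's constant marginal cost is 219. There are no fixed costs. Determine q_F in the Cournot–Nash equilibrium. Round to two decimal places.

Larkspur's profit: π_L = (450 - 1.5Q)q_L - (217q_L). Setting ∂π_L/∂q_L = 0: 233 - 3q_L - (3/2)(q_F) = 0.
Forge's profit: π_F = (450 - 1.5Q)q_F - (219q_F). Setting ∂π_F/∂q_F = 0: 231 - 3q_F - (3/2)(q_L) = 0.
Rearranging gives the reaction functions q_L = (233 - (3/2)q_F)/3 and q_F = (231 - (3/2)q_L)/3.
Solving the pair: q_L = 470/9, q_F = 458/9.

50.89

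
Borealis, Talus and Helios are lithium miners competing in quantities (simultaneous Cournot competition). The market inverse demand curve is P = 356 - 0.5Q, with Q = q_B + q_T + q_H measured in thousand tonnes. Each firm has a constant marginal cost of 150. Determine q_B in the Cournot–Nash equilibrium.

A representative firm's profit is π_i = q_i(356 - 0.5Q) - 150q_i.
First-order condition (treating rivals' output as given): 206 - q_i - (1/2)·Σ_{j≠i} q_j = 0.
By symmetry each firm produces the same amount; substituting Σ_{j≠i} q_j = 2q_i yields q_i = 206/2 = 103.

103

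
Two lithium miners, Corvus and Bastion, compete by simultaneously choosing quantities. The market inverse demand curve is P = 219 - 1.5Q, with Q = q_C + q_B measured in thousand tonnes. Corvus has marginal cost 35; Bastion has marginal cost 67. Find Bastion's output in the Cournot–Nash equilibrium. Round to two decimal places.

Corvus's profit: π_C = (219 - 1.5Q)q_C - (35q_C). Setting ∂π_C/∂q_C = 0: 184 - 3q_C - (3/2)(q_B) = 0.
Bastion's profit: π_B = (219 - 1.5Q)q_B - (67q_B). Setting ∂π_B/∂q_B = 0: 152 - 3q_B - (3/2)(q_C) = 0.
Best responses: q_C = (184 - (3/2)q_B)/3, q_B = (152 - (3/2)q_C)/3.
Solving the pair: q_C = 48, q_B = 80/3.

26.67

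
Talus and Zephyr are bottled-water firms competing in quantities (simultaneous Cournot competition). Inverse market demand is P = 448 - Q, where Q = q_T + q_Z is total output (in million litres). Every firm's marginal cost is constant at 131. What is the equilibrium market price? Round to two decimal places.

236.67

Each firm earns π_i = (448 - Q)q_i - 131q_i.
First-order condition (treating rivals' output as given): 317 - 2q_i - q_j = 0.
By symmetry each firm produces the same amount; substituting q_j = q_i yields q_i = 317/3.
Total output Q = 634/3, so price P = 448 - 634/3 = 710/3.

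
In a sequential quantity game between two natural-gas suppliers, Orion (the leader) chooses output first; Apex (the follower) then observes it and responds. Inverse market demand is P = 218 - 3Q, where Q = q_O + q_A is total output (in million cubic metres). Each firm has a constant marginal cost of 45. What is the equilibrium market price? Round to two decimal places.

88.25

Solve by backward induction. Given q_O, the follower Apex maximises π_A = (218 - 3q_O - 3q_A)q_A - 45q_A.
∂π_A/∂q_A = 173 - 3q_O - 6q_A = 0 gives the reaction function q_A = (173 - 3q_O)/6.
The leader anticipates this reaction. Substituting into P = 218 - 3Q gives P = 263/2 - (3/2)q_O, so π_O = (263/2 - (3/2)q_O)q_O - 45q_O.
Maximising: ∂π_O/∂q_O = 173/2 - 3q_O = 0, giving q_O = 173/6.
Then q_A = (173 - 3·(173/6))/6 = 173/12.
Total output Q = 173/4, so price P = 218 - 3·(173/4) = 353/4.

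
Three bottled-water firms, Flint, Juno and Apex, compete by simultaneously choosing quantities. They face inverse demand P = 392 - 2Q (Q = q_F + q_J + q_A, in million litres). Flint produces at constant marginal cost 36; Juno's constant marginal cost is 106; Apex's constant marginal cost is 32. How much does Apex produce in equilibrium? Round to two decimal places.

Flint's profit: π_F = (392 - 2Q)q_F - (36q_F). Setting ∂π_F/∂q_F = 0: 356 - 4q_F - 2(q_J + q_A) = 0.
Juno's profit: π_J = (392 - 2Q)q_J - (106q_J). Setting ∂π_J/∂q_J = 0: 286 - 4q_J - 2(q_F + q_A) = 0.
Apex's profit: π_A = (392 - 2Q)q_A - (32q_A). Setting ∂π_A/∂q_A = 0: 360 - 4q_A - 2(q_F + q_J) = 0.
Summing all 3 equations gives 1002 − 8Q = 0, hence Q = 501/4.
Back-substituting: q_F = (356 − 501/2)/2 = 211/4, q_J = (286 − 501/2)/2 = 71/4, q_A = (360 − 501/2)/2 = 219/4.

54.75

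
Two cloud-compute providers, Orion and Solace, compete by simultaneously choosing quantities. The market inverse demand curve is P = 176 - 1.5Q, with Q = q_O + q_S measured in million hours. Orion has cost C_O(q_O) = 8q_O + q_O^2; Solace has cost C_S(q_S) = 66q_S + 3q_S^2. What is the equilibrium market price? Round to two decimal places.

Orion's profit: π_O = (176 - 1.5Q)q_O - (8q_O + q_O²). Setting ∂π_O/∂q_O = 0: 168 - 5q_O - (3/2)(q_S) = 0.
Solace's first-order condition: 110 - 9q_S - (3/2)(q_O) = 0.
So q_O = (168 - (3/2)q_S)/5 and q_S = (110 - (3/2)q_O)/9.
Substituting one into the other gives q_O = 1796/57 and q_S = 1192/171.
Total output Q = 38.4795, so price P = 176 - (3/2)·38.4795 = 118.2807.

118.28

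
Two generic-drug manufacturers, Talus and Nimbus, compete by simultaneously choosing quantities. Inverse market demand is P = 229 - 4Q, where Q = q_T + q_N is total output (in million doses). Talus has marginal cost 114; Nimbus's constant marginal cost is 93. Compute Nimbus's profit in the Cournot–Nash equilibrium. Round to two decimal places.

Talus's profit: π_T = (229 - 4Q)q_T - (114q_T). Setting ∂π_T/∂q_T = 0: 115 - 8q_T - 4(q_N) = 0.
Nimbus's first-order condition: 136 - 8q_N - 4(q_T) = 0.
So q_T = (115 - 4q_N)/8 and q_N = (136 - 4q_T)/8.
Solving the pair: q_T = 47/6, q_N = 157/12.
Price P = 229 - 4·(251/12) = 436/3.
Nimbus's profit: (436/3 - 93)·(157/12) = 684.6944.

684.69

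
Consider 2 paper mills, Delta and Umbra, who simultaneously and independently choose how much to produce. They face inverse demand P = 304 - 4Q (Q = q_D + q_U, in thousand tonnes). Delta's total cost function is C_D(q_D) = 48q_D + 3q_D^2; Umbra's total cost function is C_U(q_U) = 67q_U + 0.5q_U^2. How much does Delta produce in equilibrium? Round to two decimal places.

Delta's profit: π_D = (304 - 4Q)q_D - (48q_D + 3q_D²). Setting ∂π_D/∂q_D = 0: 256 - 14q_D - 4(q_U) = 0.
Umbra's profit: π_U = (304 - 4Q)q_U - (67q_U + (1/2)q_U²). Setting ∂π_U/∂q_U = 0: 237 - 9q_U - 4(q_D) = 0.
So q_D = (256 - 4q_U)/14 and q_U = (237 - 4q_D)/9.
Solving the pair: q_D = 678/55, q_U = 1147/55.

12.33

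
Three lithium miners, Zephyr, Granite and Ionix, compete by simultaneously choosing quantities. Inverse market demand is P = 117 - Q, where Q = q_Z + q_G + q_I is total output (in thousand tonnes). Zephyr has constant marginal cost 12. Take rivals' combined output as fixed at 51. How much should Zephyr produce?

With rivals' combined output fixed at 51, Zephyr's profit is π_Z = (117 - 51 - q_Z)q_Z - (12q_Z) = (66 - q_Z)q_Z - (12q_Z).
∂π_Z/∂q_Z = 54 - 2q_Z = 0, so q_Z = 27.

27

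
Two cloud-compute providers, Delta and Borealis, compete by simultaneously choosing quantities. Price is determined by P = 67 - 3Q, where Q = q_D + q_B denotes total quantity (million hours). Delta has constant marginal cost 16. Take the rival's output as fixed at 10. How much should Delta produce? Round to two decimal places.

3.50

With the rival's output fixed at 10, Delta's profit is π_D = (67 - 3·10 - 3q_D)q_D - (16q_D) = (37 - 3q_D)q_D - (16q_D).
∂π_D/∂q_D = 21 - 6q_D = 0, so q_D = 7/2.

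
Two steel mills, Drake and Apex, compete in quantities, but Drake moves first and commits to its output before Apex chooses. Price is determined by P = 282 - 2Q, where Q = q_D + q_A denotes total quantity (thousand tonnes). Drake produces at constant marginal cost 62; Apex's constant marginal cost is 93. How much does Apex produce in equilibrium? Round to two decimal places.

15.88

The follower Apex best-responds to any q_D: π_A = (282 - 2Q)q_A - 93q_A.
Follower FOC: 189 - 2q_D - 4q_A = 0, so q_A(q_D) = (189 - 2q_D)/4.
The leader anticipates this reaction. Substituting into P = 282 - 2Q gives P = 375/2 - q_D, so π_D = (375/2 - q_D)q_D - 62q_D.
Leader FOC: 251/2 - 2q_D = 0, so q_D = 251/4.
Then q_A = (189 - 2·(251/4))/4 = 127/8.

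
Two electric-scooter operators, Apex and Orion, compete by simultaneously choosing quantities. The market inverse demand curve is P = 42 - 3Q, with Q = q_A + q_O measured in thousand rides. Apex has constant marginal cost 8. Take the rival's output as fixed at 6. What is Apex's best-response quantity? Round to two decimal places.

With the rival's output fixed at 6, Apex's profit is π_A = (42 - 3·6 - 3q_A)q_A - (8q_A) = (24 - 3q_A)q_A - (8q_A).
∂π_A/∂q_A = 16 - 6q_A = 0, so q_A = 8/3.

2.67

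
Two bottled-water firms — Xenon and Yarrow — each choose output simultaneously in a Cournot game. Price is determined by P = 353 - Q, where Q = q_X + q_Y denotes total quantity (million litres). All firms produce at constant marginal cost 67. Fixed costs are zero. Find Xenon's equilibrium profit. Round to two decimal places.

Each firm earns π_i = (353 - Q)q_i - 67q_i.
First-order condition (treating rivals' output as given): 286 - 2q_i - q_j = 0.
With identical firms every q_j equals q_i, so q_j = q_i and 286 = 3q_i, giving q_i = 286/3.
Price P = 353 - 572/3 = 487/3.
Xenon's profit: (487/3 - 67)·(286/3) = 9088.4444.

9088.44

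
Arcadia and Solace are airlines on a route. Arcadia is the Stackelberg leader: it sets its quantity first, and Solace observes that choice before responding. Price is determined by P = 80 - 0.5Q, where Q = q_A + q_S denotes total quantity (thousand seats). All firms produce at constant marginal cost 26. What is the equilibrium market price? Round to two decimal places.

39.50

The follower Solace best-responds to any q_A: π_S = (80 - 0.5Q)q_S - 26q_S.
∂π_S/∂q_S = 54 - (1/2)q_A - q_S = 0 gives the reaction function q_S = (54 - (1/2)q_A).
Arcadia substitutes q_S(q_A) into its own profit: π_A = q_A(80 - (1/2)q_A - (54 - (1/2)q_A)/2) - 26q_A = (53 - (1/4)q_A)q_A - 26q_A.
The leader's first-order condition 27 - (1/2)q_A = 0 yields q_A = 54.
Then q_S = (54 - (1/2)·54) = 27.
Total output Q = 81, so price P = 80 - (1/2)·81 = 79/2.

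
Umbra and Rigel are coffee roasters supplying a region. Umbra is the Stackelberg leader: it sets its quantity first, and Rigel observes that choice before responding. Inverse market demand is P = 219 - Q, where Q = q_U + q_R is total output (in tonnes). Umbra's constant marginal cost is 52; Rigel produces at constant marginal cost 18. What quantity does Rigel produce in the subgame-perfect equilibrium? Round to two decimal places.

67.25

Solve by backward induction. Given q_U, the follower Rigel maximises π_R = (219 - q_U - q_R)q_R - 18q_R.
Follower FOC: 201 - q_U - 2q_R = 0, so q_R(q_U) = (201 - q_U)/2.
The leader anticipates this reaction. Substituting into P = 219 - Q gives P = 237/2 - (1/2)q_U, so π_U = (237/2 - (1/2)q_U)q_U - 52q_U.
Maximising: ∂π_U/∂q_U = 133/2 - q_U = 0, giving q_U = 133/2.
Then q_R = (201 - 133/2)/2 = 269/4.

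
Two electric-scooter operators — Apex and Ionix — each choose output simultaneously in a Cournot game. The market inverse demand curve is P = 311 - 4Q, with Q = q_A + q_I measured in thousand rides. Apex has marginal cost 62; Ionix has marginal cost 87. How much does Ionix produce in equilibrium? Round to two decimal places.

Apex's profit: π_A = (311 - 4Q)q_A - (62q_A). Setting ∂π_A/∂q_A = 0: 249 - 8q_A - 4(q_I) = 0.
Ionix's first-order condition: 224 - 8q_I - 4(q_A) = 0.
So q_A = (249 - 4q_I)/8 and q_I = (224 - 4q_A)/8.
Substituting one into the other gives q_A = 137/6 and q_I = 199/12.

16.58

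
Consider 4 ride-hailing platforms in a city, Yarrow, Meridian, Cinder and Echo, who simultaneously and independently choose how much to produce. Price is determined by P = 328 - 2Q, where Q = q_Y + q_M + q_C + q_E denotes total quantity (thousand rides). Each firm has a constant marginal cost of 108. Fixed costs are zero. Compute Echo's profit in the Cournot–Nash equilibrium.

A representative firm's profit is π_i = q_i(328 - 2Q) - 108q_i.
Setting ∂π_i/∂q_i = 0 with rivals' quantities fixed: 220 - 4q_i - 2·Σ_{j≠i} q_j = 0.
By symmetry each firm produces the same amount; substituting Σ_{j≠i} q_j = 3q_i yields q_i = 220/10 = 22.
Price P = 328 - 2·88 = 152.
Echo's profit: (152 - 108)·22 = 968.

968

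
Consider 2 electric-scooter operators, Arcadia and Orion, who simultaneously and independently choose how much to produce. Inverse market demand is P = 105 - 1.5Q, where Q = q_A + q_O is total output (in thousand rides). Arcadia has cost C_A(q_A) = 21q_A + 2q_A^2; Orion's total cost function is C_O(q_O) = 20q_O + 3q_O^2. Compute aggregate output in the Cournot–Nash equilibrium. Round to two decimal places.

18.07

Arcadia's profit: π_A = (105 - 1.5Q)q_A - (21q_A + 2q_A²). Setting ∂π_A/∂q_A = 0: 84 - 7q_A - (3/2)(q_O) = 0.
Orion's first-order condition: 85 - 9q_O - (3/2)(q_A) = 0.
Rearranging gives the reaction functions q_A = (84 - (3/2)q_O)/7 and q_O = (85 - (3/2)q_A)/9.
Solving the pair: q_A = 838/81, q_O = 7.7202.
Total output Q = 838/81 + 7.7202 = 18.0658.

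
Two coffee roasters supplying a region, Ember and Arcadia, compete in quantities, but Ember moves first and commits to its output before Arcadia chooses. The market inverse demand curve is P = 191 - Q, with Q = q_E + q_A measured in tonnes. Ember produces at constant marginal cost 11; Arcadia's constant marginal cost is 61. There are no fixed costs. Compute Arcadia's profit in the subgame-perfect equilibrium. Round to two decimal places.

The follower Arcadia best-responds to any q_E: π_A = (191 - Q)q_A - 61q_A.
∂π_A/∂q_A = 130 - q_E - 2q_A = 0 gives the reaction function q_A = (130 - q_E)/2.
Ember substitutes q_A(q_E) into its own profit: π_E = q_E(191 - q_E - (130 - q_E)/2) - 11q_E = (126 - (1/2)q_E)q_E - 11q_E.
Maximising: ∂π_E/∂q_E = 115 - q_E = 0, giving q_E = 115.
Then q_A = (130 - 115)/2 = 15/2.
Price P = 191 - 245/2 = 137/2.
Arcadia's profit: (137/2 - 61)·(15/2) = 225/4.

56.25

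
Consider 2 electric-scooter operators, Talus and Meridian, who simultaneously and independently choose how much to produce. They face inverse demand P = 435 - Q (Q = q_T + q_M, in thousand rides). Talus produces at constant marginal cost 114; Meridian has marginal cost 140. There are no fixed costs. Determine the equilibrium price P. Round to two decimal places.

Talus's profit: π_T = (435 - Q)q_T - (114q_T). Setting ∂π_T/∂q_T = 0: 321 - 2q_T - (q_M) = 0.
Meridian's profit: π_M = (435 - Q)q_M - (140q_M). Setting ∂π_M/∂q_M = 0: 295 - 2q_M - (q_T) = 0.
Rearranging gives the reaction functions q_T = (321 - q_M)/2 and q_M = (295 - q_T)/2.
Solving the pair: q_T = 347/3, q_M = 269/3.
Total output Q = 616/3, so price P = 435 - 616/3 = 689/3.

229.67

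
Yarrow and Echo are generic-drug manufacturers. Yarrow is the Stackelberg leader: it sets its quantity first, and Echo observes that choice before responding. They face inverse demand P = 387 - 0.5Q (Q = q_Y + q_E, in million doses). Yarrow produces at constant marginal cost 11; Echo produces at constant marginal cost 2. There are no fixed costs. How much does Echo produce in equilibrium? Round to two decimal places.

201.50

The follower Echo best-responds to any q_Y: π_E = (387 - 0.5Q)q_E - 2q_E.
Follower FOC: 385 - (1/2)q_Y - q_E = 0, so q_E(q_Y) = (385 - (1/2)q_Y).
Yarrow substitutes q_E(q_Y) into its own profit: π_Y = q_Y(387 - (1/2)q_Y - (385 - (1/2)q_Y)/2) - 11q_Y = (389/2 - (1/4)q_Y)q_Y - 11q_Y.
Maximising: ∂π_Y/∂q_Y = 367/2 - (1/2)q_Y = 0, giving q_Y = 367.
Then q_E = (385 - (1/2)·367) = 403/2.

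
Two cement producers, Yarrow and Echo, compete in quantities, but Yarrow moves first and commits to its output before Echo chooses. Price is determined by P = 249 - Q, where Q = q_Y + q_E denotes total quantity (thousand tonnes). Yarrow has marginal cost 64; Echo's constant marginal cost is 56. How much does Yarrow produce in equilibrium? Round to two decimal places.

The follower Echo best-responds to any q_Y: π_E = (249 - Q)q_E - 56q_E.
Setting the follower's marginal profit to zero, 193 - q_Y - 2q_E = 0, i.e. q_E = (193 - q_Y)/2.
The leader anticipates this reaction. Substituting into P = 249 - Q gives P = 305/2 - (1/2)q_Y, so π_Y = (305/2 - (1/2)q_Y)q_Y - 64q_Y.
Maximising: ∂π_Y/∂q_Y = 177/2 - q_Y = 0, giving q_Y = 177/2.
Then q_E = (193 - 177/2)/2 = 209/4.

88.50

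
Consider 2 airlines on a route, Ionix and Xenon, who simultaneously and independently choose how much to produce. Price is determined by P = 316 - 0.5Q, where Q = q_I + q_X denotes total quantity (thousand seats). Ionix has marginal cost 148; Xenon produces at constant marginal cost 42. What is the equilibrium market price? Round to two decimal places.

Ionix's profit: π_I = (316 - 0.5Q)q_I - (148q_I). Setting ∂π_I/∂q_I = 0: 168 - q_I - (1/2)(q_X) = 0.
Xenon's first-order condition: 274 - q_X - (1/2)(q_I) = 0.
Rearranging gives the reaction functions q_I = (168 - (1/2)q_X) and q_X = (274 - (1/2)q_I).
Solving the pair: q_I = 124/3, q_X = 760/3.
Total output Q = 884/3, so price P = 316 - (1/2)·(884/3) = 506/3.

168.67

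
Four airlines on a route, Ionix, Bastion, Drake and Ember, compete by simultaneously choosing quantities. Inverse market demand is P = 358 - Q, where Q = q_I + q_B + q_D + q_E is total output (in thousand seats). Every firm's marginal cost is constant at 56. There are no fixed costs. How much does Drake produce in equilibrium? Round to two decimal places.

60.40

Each firm earns π_i = (358 - Q)q_i - 56q_i.
First-order condition (treating rivals' output as given): 302 - 2q_i - Σ_{j≠i} q_j = 0.
With identical firms every q_j equals q_i, so Σ_{j≠i} q_j = 3q_i and 302 = 5q_i, giving q_i = 302/5.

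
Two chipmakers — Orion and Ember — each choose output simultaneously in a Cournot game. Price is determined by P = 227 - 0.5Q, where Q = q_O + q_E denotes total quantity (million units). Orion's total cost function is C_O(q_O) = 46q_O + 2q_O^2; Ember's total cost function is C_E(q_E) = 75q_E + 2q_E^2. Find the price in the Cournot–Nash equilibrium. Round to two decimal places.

196.73

Orion's profit: π_O = (227 - 0.5Q)q_O - (46q_O + 2q_O²). Setting ∂π_O/∂q_O = 0: 181 - 5q_O - (1/2)(q_E) = 0.
Ember's first-order condition: 152 - 5q_E - (1/2)(q_O) = 0.
So q_O = (181 - (1/2)q_E)/5 and q_E = (152 - (1/2)q_O)/5.
Substituting one into the other gives q_O = 33.4949 and q_E = 27.0505.
Total output Q = 666/11, so price P = 227 - (1/2)·(666/11) = 196.7273.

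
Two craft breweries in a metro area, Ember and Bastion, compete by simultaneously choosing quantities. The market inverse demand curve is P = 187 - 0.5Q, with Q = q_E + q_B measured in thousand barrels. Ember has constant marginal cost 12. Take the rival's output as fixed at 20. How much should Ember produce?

With the rival's output fixed at 20, Ember's profit is π_E = (187 - (1/2)·20 - (1/2)q_E)q_E - (12q_E) = (177 - (1/2)q_E)q_E - (12q_E).
∂π_E/∂q_E = 165 - q_E = 0, so q_E = 165.

165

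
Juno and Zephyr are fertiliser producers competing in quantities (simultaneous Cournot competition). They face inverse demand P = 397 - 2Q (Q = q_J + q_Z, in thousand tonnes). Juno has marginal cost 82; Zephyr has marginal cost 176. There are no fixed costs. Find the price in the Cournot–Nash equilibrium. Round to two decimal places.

Juno's profit: π_J = (397 - 2Q)q_J - (82q_J). Setting ∂π_J/∂q_J = 0: 315 - 4q_J - 2(q_Z) = 0.
Zephyr's first-order condition: 221 - 4q_Z - 2(q_J) = 0.
So q_J = (315 - 2q_Z)/4 and q_Z = (221 - 2q_J)/4.
Solving the pair: q_J = 409/6, q_Z = 127/6.
Total output Q = 268/3, so price P = 397 - 2·(268/3) = 655/3.

218.33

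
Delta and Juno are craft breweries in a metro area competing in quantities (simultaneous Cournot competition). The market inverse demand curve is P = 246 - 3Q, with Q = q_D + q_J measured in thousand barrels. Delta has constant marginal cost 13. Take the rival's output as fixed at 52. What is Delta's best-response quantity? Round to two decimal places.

With the rival's output fixed at 52, Delta's profit is π_D = (246 - 3·52 - 3q_D)q_D - (13q_D) = (90 - 3q_D)q_D - (13q_D).
∂π_D/∂q_D = 77 - 6q_D = 0, so q_D = 77/6.

12.83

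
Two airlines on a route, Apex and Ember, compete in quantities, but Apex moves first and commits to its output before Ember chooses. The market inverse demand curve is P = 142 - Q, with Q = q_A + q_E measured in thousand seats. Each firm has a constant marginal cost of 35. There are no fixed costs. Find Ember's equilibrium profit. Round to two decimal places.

The follower Ember best-responds to any q_A: π_E = (142 - Q)q_E - 35q_E.
Follower FOC: 107 - q_A - 2q_E = 0, so q_E(q_A) = (107 - q_A)/2.
The leader anticipates this reaction. Substituting into P = 142 - Q gives P = 177/2 - (1/2)q_A, so π_A = (177/2 - (1/2)q_A)q_A - 35q_A.
Leader FOC: 107/2 - q_A = 0, so q_A = 107/2.
Then q_E = (107 - 107/2)/2 = 107/4.
Price P = 142 - 321/4 = 247/4.
Ember's profit: (247/4 - 35)·(107/4) = 715.5625.

715.56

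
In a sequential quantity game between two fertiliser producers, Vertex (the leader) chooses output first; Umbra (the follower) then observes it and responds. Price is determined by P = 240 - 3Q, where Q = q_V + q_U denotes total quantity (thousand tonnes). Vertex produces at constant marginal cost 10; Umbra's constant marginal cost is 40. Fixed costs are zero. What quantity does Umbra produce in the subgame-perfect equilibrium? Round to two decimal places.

The follower Umbra best-responds to any q_V: π_U = (240 - 3Q)q_U - 40q_U.
Setting the follower's marginal profit to zero, 200 - 3q_V - 6q_U = 0, i.e. q_U = (200 - 3q_V)/6.
The leader anticipates this reaction. Substituting into P = 240 - 3Q gives P = 140 - (3/2)q_V, so π_V = (140 - (3/2)q_V)q_V - 10q_V.
Maximising: ∂π_V/∂q_V = 130 - 3q_V = 0, giving q_V = 130/3.
Then q_U = (200 - 3·(130/3))/6 = 35/3.

11.67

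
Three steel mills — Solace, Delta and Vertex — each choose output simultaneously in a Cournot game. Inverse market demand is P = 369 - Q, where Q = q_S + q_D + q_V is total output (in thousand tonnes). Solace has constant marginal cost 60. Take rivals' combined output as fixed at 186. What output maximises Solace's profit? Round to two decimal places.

61.50

With rivals' combined output fixed at 186, Solace's profit is π_S = (369 - 186 - q_S)q_S - (60q_S) = (183 - q_S)q_S - (60q_S).
∂π_S/∂q_S = 123 - 2q_S = 0, so q_S = 123/2.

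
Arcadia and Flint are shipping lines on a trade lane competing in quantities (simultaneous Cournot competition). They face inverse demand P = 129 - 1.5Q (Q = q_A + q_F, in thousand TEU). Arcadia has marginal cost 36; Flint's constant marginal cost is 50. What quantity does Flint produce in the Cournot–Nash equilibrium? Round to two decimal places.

14.44

Arcadia's profit: π_A = (129 - 1.5Q)q_A - (36q_A). Setting ∂π_A/∂q_A = 0: 93 - 3q_A - (3/2)(q_F) = 0.
Flint's first-order condition: 79 - 3q_F - (3/2)(q_A) = 0.
So q_A = (93 - (3/2)q_F)/3 and q_F = (79 - (3/2)q_A)/3.
Substituting one into the other gives q_A = 214/9 and q_F = 130/9.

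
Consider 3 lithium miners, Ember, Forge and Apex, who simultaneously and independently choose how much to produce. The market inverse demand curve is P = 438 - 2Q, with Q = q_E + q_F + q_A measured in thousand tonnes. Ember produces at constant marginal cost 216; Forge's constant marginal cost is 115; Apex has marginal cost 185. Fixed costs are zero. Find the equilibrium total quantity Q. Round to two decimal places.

Ember's profit: π_E = (438 - 2Q)q_E - (216q_E). Setting ∂π_E/∂q_E = 0: 222 - 4q_E - 2(q_F + q_A) = 0.
Forge's profit: π_F = (438 - 2Q)q_F - (115q_F). Setting ∂π_F/∂q_F = 0: 323 - 4q_F - 2(q_E + q_A) = 0.
Apex's profit: π_A = (438 - 2Q)q_A - (185q_A). Setting ∂π_A/∂q_A = 0: 253 - 4q_A - 2(q_E + q_F) = 0.
Summing all 3 equations gives 798 − 8Q = 0, hence Q = 399/4.
Back-substituting: q_E = (222 − 399/2)/2 = 45/4, q_F = (323 − 399/2)/2 = 247/4, q_A = (253 − 399/2)/2 = 107/4.
Total output Q = 45/4 + 247/4 + 107/4 = 399/4.

99.75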